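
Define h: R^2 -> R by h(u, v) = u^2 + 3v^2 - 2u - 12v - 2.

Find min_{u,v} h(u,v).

h(u,v) separates as P(u) + Q(v) − 2, so its minimum is min P + min Q − 2.
P'(u) = 2u - 2 vanishes at u ∈ {1}; Q'(v) = 6v - 12 vanishes at v ∈ {2}.
Local minima of P (where P''>0): P(1)=-1. Local minima of Q: Q(2)=-12.
So the global minimum of h is P(1) + Q(2) − 2 = -1 − 12 − 2 = -15, attained at (1, 2).

-15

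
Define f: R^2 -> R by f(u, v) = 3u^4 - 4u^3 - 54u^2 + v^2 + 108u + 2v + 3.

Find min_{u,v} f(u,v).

f(u,v) separates as P(u) + Q(v) + 3, so its minimum is min P + min Q + 3.
P'(u) = 12(u - 3)(u - 1)(u + 3) vanishes at u ∈ {-3, 1, 3}; Q'(v) = 2v + 2 vanishes at v ∈ {-1}.
Local minima of P (where P''>0): P(-3)=-459, P(3)=-27. Local minima of Q: Q(-1)=-1.
So the global minimum of f is P(-3) + Q(-1) + 3 = -459 − 1 + 3 = -457, attained at (-3, -1).

-457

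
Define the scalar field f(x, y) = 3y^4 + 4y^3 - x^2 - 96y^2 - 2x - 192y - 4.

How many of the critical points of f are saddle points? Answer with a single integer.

2

f separates as a function of x plus a function of y, so ∇f=0 decouples.
∂f/∂x = -2(x + 1) = 0 at x ∈ {-1}; ∂f/∂y = 12(y - 4)(y + 1)(y + 4) = 0 at y ∈ {-4, -1, 4}.
The Hessian is diagonal: diag(f_xx, f_yy). Second derivatives: f_xx(-1)=-2; f_yy(-4)=288, f_yy(-1)=-180, f_yy(4)=480.
Saddle points occur where the two diagonal entries have opposite signs: (-1, -4), (-1, 4). Count: 2.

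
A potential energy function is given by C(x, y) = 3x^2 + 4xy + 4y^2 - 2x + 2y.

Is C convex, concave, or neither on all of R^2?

convex

C is quadratic, so its Hessian is the constant matrix H = [[6, 4], [4, 8]].
det(H) = 32, tr(H) = 14.
det(H) > 0 and tr(H) > 0, so H is positive definite everywhere: convex.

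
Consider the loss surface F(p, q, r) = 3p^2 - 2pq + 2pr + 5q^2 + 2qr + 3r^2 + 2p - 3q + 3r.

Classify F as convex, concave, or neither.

F is quadratic, so its Hessian is the constant matrix H = [[6, -2, 2], [-2, 10, 2], [2, 2, 6]].
Leading principal minors: 6, 56, 256.
All positive ⇒ H ≻ 0 ⇒ convex.

convex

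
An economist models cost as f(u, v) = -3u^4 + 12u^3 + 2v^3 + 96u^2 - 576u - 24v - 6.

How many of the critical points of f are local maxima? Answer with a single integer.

2

f separates as a function of u plus a function of v, so ∇f=0 decouples.
∂f/∂u = -12(u - 4)(u - 3)(u + 4) = 0 at u ∈ {-4, 3, 4}; ∂f/∂v = 6(v - 2)(v + 2) = 0 at v ∈ {-2, 2}.
The Hessian is diagonal: diag(f_uu, f_vv). Second derivatives: f_uu(-4)=-672, f_uu(3)=84, f_uu(4)=-96; f_vv(-2)=-24, f_vv(2)=24.
Local maxima occur where both diagonal entries negative: (-4, -2), (4, -2). Count: 2.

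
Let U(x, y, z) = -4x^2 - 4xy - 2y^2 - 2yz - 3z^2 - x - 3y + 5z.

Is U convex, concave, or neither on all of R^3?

concave

U is quadratic, so its Hessian is the constant matrix H = [[-8, -4, 0], [-4, -4, -2], [0, -2, -6]].
Leading principal minors: -8, 16, -64.
Signs alternate −, +, − ⇒ H ≺ 0 ⇒ concave.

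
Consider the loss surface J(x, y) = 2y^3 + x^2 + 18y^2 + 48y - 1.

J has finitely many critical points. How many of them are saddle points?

1

J separates as a function of x plus a function of y, so ∇J=0 decouples.
∂J/∂x = 2x = 0 at x ∈ {0}; ∂J/∂y = 6(y + 2)(y + 4) = 0 at y ∈ {-4, -2}.
The Hessian is diagonal: diag(J_xx, J_yy). Second derivatives: J_xx(0)=2; J_yy(-4)=-12, J_yy(-2)=12.
Saddle points occur where the two diagonal entries have opposite signs: (0, -4). Count: 1.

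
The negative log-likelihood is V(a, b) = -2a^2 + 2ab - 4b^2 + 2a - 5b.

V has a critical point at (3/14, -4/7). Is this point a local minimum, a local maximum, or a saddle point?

local maximum

The Hessian of V is constant: H = [[-4, 2], [2, -8]].
det(H) = (-4)·(-8) − 2² = 28.
det(H) > 0 and tr(H) = -12 < 0, so H is negative definite and the point is a local maximum.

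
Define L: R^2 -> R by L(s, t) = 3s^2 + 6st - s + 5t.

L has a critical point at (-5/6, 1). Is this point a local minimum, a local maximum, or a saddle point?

The Hessian of L is constant: H = [[6, 6], [6, 0]].
det(H) = 6·0 − 6² = -36.
Since det(H) < 0, H is indefinite and the critical point is a saddle point.

saddle point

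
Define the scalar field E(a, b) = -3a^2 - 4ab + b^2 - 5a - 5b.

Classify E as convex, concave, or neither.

neither

E is quadratic, so its Hessian is the constant matrix H = [[-6, -4], [-4, 2]].
det(H) = -28, tr(H) = -4.
det(H) < 0, so H is indefinite: neither convex nor concave.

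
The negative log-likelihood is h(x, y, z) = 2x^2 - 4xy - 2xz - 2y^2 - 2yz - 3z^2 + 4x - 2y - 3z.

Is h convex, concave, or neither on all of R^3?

neither

h is quadratic, so its Hessian is the constant matrix H = [[4, -4, -2], [-4, -4, -2], [-2, -2, -6]].
Leading principal minors: 4, -32, 160.
Neither pattern holds ⇒ H is indefinite ⇒ neither convex nor concave.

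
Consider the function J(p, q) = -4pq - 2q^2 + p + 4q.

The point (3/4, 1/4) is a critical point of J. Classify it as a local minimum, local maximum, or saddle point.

The Hessian of J is constant: H = [[0, -4], [-4, -4]].
det(H) = 0·(-4) − (-4)² = -16.
Since det(H) < 0, H is indefinite and the critical point is a saddle point.

saddle point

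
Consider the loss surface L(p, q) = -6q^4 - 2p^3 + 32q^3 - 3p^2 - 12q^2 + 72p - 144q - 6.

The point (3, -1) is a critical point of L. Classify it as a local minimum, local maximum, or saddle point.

local maximum

The mixed partial ∂²L/∂p∂q is 0, so the Hessian at any point is diag(L_pp, L_qq) = diag(-6(2p + 1), 24(-3q^2 + 8q - 1)).
At (3, -1): H = diag(-42, -288).
Both eigenvalues are negative, so H is negative definite: a local maximum.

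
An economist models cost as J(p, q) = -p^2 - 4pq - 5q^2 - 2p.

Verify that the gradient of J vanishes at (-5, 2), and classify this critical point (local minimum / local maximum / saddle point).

∇J = (-2p - 4q - 2, -4p - 10q); substituting (-5, 2) gives ∇J = (0, 0), so (-5, 2) is indeed a critical point.
The Hessian of J is constant: H = [[-2, -4], [-4, -10]].
det(H) = (-2)·(-10) − (-4)² = 4.
det(H) > 0 and tr(H) = -12 < 0, so H is negative definite and the point is a local maximum.

local maximum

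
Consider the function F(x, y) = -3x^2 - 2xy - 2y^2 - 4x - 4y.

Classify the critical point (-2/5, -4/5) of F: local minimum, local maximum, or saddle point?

The Hessian of F is constant: H = [[-6, -2], [-2, -4]].
det(H) = (-6)·(-4) − (-2)² = 20.
det(H) > 0 and tr(H) = -10 < 0, so H is negative definite and the point is a local maximum.

local maximum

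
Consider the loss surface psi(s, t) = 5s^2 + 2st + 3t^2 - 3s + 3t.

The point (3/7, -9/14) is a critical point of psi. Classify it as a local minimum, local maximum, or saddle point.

The Hessian of psi is constant: H = [[10, 2], [2, 6]].
det(H) = 10·6 − 2² = 56.
det(H) > 0 and tr(H) = 16 > 0, so H is positive definite and the point is a local minimum.

local minimum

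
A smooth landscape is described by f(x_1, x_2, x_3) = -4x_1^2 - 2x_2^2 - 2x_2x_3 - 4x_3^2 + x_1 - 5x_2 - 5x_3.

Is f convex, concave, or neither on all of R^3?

concave

f is quadratic, so its Hessian is the constant matrix H = [[-8, 0, 0], [0, -4, -2], [0, -2, -8]].
Leading principal minors: -8, 32, -224.
Signs alternate −, +, − ⇒ H ≺ 0 ⇒ concave.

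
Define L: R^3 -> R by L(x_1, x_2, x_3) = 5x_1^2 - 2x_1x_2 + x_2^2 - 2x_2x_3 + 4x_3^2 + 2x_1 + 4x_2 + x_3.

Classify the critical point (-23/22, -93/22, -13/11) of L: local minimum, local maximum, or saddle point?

The Hessian is constant: H = [[10, -2, 0], [-2, 2, -2], [0, -2, 8]].
Leading principal minors: Δ₁ = 10, Δ₂ = 16, Δ₃ = 88.
All leading minors are positive, so H is positive definite: a local minimum.

local minimum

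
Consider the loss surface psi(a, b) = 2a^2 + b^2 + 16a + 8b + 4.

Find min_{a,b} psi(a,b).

psi(a,b) separates as P(a) + Q(b) + 4, so its minimum is min P + min Q + 4.
P'(a) = 4a + 16 vanishes at a ∈ {-4}; Q'(b) = 2b + 8 vanishes at b ∈ {-4}.
Local minima of P (where P''>0): P(-4)=-32. Local minima of Q: Q(-4)=-16.
So the global minimum of psi is P(-4) + Q(-4) + 4 = -32 − 16 + 4 = -44, attained at (-4, -4).

-44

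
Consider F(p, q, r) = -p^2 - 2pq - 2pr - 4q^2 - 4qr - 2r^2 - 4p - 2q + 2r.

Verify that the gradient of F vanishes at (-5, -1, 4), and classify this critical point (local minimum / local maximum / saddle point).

∇F = (-2p - 2q - 2r - 4, -2p - 8q - 4r - 2, -2p - 4q - 4r + 2); substituting (-5, -1, 4) gives ∇F = (0, 0, 0), so (-5, -1, 4) is indeed a critical point.
The Hessian is constant: H = [[-2, -2, -2], [-2, -8, -4], [-2, -4, -4]].
Leading principal minors: Δ₁ = -2, Δ₂ = 12, Δ₃ = -16.
The minors alternate sign starting negative (−, +, −), so H is negative definite: a local maximum.

local maximum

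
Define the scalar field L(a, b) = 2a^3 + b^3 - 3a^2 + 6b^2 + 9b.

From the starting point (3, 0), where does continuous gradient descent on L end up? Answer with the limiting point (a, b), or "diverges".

(1, -1)

L is separable, so gradient descent decouples: a follows -∂L/∂a, b follows -∂L/∂b.
∂L/∂a = 6a(a - 1); at a=3 this is 36, so a decreases.
∂L/∂b = 3(b + 1)(b + 3); at b=0 this is 9, so b decreases.
a converges to its nearest critical value 1 (a local min of the a-part); b converges to -1. The iterate converges to (1, -1).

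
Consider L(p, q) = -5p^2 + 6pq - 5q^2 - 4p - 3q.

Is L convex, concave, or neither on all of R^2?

L is quadratic, so its Hessian is the constant matrix H = [[-10, 6], [6, -10]].
det(H) = 64, tr(H) = -20.
det(H) > 0 and tr(H) < 0, so H is negative definite everywhere: concave.

concave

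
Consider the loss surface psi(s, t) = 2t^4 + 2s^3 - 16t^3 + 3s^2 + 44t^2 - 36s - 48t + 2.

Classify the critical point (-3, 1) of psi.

The mixed partial ∂²psi/∂s∂t is 0, so the Hessian at any point is diag(psi_ss, psi_tt) = diag(6(2s + 1), 8(3t^2 - 12t + 11)).
At (-3, 1): H = diag(-30, 16).
The eigenvalues have opposite signs, so H is indefinite: a saddle point.

saddle point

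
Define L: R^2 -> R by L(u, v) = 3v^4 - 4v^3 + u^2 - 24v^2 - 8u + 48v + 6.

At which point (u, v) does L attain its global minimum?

(4, -2)

L(u,v) separates as P(u) + Q(v) + 6, so its minimum is min P + min Q + 6.
P'(u) = 2u - 8 vanishes at u ∈ {4}; Q'(v) = 12(v - 2)(v - 1)(v + 2) vanishes at v ∈ {-2, 1, 2}.
Local minima of P (where P''>0): P(4)=-16. Local minima of Q: Q(-2)=-112, Q(2)=16.
So the global minimum of L is P(4) + Q(-2) + 6 = -16 − 112 + 6 = -122, attained at (4, -2).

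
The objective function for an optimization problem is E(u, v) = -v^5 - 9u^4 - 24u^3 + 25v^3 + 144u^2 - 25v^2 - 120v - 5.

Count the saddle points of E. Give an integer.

E separates as a function of u plus a function of v, so ∇E=0 decouples.
∂E/∂u = -36u(u - 2)(u + 4) = 0 at u ∈ {-4, 0, 2}; ∂E/∂v = -5(v - 3)(v - 2)(v + 1)(v + 4) = 0 at v ∈ {-4, -1, 2, 3}.
The Hessian is diagonal: diag(E_uu, E_vv). Second derivatives: E_uu(-4)=-864, E_uu(0)=288, E_uu(2)=-432; E_vv(-4)=630, E_vv(-1)=-180, E_vv(2)=90, E_vv(3)=-140.
Saddle points occur where the two diagonal entries have opposite signs: (-4, -4), (-4, 2), (0, -1), (0, 3), (2, -4), (2, 2). Count: 6.

6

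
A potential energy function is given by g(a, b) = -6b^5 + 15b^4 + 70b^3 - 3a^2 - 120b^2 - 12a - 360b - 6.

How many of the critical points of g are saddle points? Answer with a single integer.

g separates as a function of a plus a function of b, so ∇g=0 decouples.
∂g/∂a = -6(a + 2) = 0 at a ∈ {-2}; ∂g/∂b = -30(b - 3)(b - 2)(b + 1)(b + 2) = 0 at b ∈ {-2, -1, 2, 3}.
The Hessian is diagonal: diag(g_aa, g_bb). Second derivatives: g_aa(-2)=-6; g_bb(-2)=600, g_bb(-1)=-360, g_bb(2)=360, g_bb(3)=-600.
Saddle points occur where the two diagonal entries have opposite signs: (-2, -2), (-2, 2). Count: 2.

2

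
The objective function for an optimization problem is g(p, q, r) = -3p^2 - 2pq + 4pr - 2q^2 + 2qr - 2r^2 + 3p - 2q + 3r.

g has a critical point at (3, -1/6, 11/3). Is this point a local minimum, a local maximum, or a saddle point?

The Hessian is constant: H = [[-6, -2, 4], [-2, -4, 2], [4, 2, -4]].
Leading principal minors: Δ₁ = -6, Δ₂ = 20, Δ₃ = -24.
The minors alternate sign starting negative (−, +, −), so H is negative definite: a local maximum.

local maximum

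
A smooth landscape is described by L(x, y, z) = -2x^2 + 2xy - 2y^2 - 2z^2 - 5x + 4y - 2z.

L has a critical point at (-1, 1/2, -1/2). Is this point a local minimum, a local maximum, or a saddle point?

local maximum

The Hessian is constant: H = [[-4, 2, 0], [2, -4, 0], [0, 0, -4]].
Leading principal minors: Δ₁ = -4, Δ₂ = 12, Δ₃ = -48.
The minors alternate sign starting negative (−, +, −), so H is negative definite: a local maximum.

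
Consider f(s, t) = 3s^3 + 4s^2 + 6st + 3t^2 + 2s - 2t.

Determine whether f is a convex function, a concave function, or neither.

The term 3s^3 is cubic, so the Hessian is not constant.
∂²f/∂s² = 18s + 8, which takes both signs as s varies (negative for sufficiently negative s). A diagonal entry of the Hessian changing sign means the Hessian is neither positive- nor negative-semidefinite on all of R^2.

neither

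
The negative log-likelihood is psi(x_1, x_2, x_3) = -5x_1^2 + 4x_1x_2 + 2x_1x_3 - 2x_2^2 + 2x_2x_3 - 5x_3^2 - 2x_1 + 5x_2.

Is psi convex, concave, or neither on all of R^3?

concave

psi is quadratic, so its Hessian is the constant matrix H = [[-10, 4, 2], [4, -4, 2], [2, 2, -10]].
Leading principal minors: -10, 24, -152.
Signs alternate −, +, − ⇒ H ≺ 0 ⇒ concave.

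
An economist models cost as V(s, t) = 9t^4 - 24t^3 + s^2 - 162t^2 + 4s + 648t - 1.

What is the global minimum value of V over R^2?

V(s,t) separates as P(s) + Q(t) − 1, so its minimum is min P + min Q − 1.
P'(s) = 2s + 4 vanishes at s ∈ {-2}; Q'(t) = 36(t - 3)(t - 2)(t + 3) vanishes at t ∈ {-3, 2, 3}.
Local minima of P (where P''>0): P(-2)=-4. Local minima of Q: Q(-3)=-2025, Q(3)=567.
So the global minimum of V is P(-2) + Q(-3) − 1 = -4 − 2025 − 1 = -2030, attained at (-2, -3).

-2030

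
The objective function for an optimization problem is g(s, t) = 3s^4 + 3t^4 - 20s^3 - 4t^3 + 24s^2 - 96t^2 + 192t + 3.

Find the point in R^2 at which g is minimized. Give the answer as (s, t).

g(s,t) separates as P(s) + Q(t) + 3, so its minimum is min P + min Q + 3.
P'(s) = 12s(s - 4)(s - 1) vanishes at s ∈ {0, 1, 4}; Q'(t) = 12(t - 4)(t - 1)(t + 4) vanishes at t ∈ {-4, 1, 4}.
Local minima of P (where P''>0): P(0)=0, P(4)=-128. Local minima of Q: Q(-4)=-1280, Q(4)=-256.
So the global minimum of g is P(4) + Q(-4) + 3 = -128 − 1280 + 3 = -1405, attained at (4, -4).

(4, -4)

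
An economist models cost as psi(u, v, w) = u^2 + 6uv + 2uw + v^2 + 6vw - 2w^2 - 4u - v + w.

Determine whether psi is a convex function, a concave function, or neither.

neither

psi is quadratic, so its Hessian is the constant matrix H = [[2, 6, 2], [6, 2, 6], [2, 6, -4]].
Leading principal minors: 2, -32, 192.
Neither pattern holds ⇒ H is indefinite ⇒ neither convex nor concave.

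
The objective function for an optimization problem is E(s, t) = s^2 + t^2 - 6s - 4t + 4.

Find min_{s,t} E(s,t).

-9

E(s,t) separates as P(s) + Q(t) + 4, so its minimum is min P + min Q + 4.
P'(s) = 2s - 6 vanishes at s ∈ {3}; Q'(t) = 2(t - 2) vanishes at t ∈ {2}.
Local minima of P (where P''>0): P(3)=-9. Local minima of Q: Q(2)=-4.
So the global minimum of E is P(3) + Q(2) + 4 = -9 − 4 + 4 = -9, attained at (3, 2).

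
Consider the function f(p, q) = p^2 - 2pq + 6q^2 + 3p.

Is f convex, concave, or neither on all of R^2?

f is quadratic, so its Hessian is the constant matrix H = [[2, -2], [-2, 12]].
det(H) = 20, tr(H) = 14.
det(H) > 0 and tr(H) > 0, so H is positive definite everywhere: convex.

convex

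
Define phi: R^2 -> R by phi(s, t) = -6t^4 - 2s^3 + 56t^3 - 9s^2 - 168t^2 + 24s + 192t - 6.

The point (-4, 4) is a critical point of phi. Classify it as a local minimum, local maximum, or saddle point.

saddle point

The mixed partial ∂²phi/∂s∂t is 0, so the Hessian at any point is diag(phi_ss, phi_tt) = diag(-6(2s + 3), 24(-3t^2 + 14t - 14)).
At (-4, 4): H = diag(30, -144).
The eigenvalues have opposite signs, so H is indefinite: a saddle point.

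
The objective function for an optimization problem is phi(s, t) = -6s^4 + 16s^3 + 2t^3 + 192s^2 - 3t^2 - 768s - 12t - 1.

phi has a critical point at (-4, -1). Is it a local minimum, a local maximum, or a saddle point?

local maximum

The mixed partial ∂²phi/∂s∂t is 0, so the Hessian at any point is diag(phi_ss, phi_tt) = diag(24(-3s^2 + 4s + 16), 6(2t - 1)).
At (-4, -1): H = diag(-1152, -18).
Both eigenvalues are negative, so H is negative definite: a local maximum.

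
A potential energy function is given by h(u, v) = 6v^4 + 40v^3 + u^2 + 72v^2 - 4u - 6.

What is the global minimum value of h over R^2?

-10

h(u,v) separates as P(u) + Q(v) − 6, so its minimum is min P + min Q − 6.
P'(u) = 2u - 4 vanishes at u ∈ {2}; Q'(v) = 24v(v + 2)(v + 3) vanishes at v ∈ {-3, -2, 0}.
Local minima of P (where P''>0): P(2)=-4. Local minima of Q: Q(-3)=54, Q(0)=0.
So the global minimum of h is P(2) + Q(0) − 6 = -4 + 0 − 6 = -10, attained at (2, 0).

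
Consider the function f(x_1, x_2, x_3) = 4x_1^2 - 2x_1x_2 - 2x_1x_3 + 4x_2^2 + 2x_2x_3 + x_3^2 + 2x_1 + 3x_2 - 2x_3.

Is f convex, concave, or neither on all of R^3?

f is quadratic, so its Hessian is the constant matrix H = [[8, -2, -2], [-2, 8, 2], [-2, 2, 2]].
Leading principal minors: 8, 60, 72.
All positive ⇒ H ≻ 0 ⇒ convex.

convex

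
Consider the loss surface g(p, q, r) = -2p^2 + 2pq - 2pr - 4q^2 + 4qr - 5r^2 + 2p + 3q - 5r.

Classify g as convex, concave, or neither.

concave

g is quadratic, so its Hessian is the constant matrix H = [[-4, 2, -2], [2, -8, 4], [-2, 4, -10]].
Leading principal minors: -4, 28, -216.
Signs alternate −, +, − ⇒ H ≺ 0 ⇒ concave.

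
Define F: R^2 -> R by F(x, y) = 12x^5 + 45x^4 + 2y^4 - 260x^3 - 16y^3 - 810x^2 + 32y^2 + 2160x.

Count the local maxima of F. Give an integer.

2

F separates as a function of x plus a function of y, so ∇F=0 decouples.
∂F/∂x = 60(x - 3)(x - 1)(x + 3)(x + 4) = 0 at x ∈ {-4, -3, 1, 3}; ∂F/∂y = 8y(y - 4)(y - 2) = 0 at y ∈ {0, 2, 4}.
The Hessian is diagonal: diag(F_xx, F_yy). Second derivatives: F_xx(-4)=-2100, F_xx(-3)=1440, F_xx(1)=-2400, F_xx(3)=5040; F_yy(0)=64, F_yy(2)=-32, F_yy(4)=64.
Local maxima occur where both diagonal entries negative: (-4, 2), (1, 2). Count: 2.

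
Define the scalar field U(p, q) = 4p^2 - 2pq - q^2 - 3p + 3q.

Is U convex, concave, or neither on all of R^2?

U is quadratic, so its Hessian is the constant matrix H = [[8, -2], [-2, -2]].
det(H) = -20, tr(H) = 6.
det(H) < 0, so H is indefinite: neither convex nor concave.

neither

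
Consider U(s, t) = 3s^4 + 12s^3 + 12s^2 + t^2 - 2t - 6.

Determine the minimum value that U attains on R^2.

U(s,t) separates as P(s) + Q(t) − 6, so its minimum is min P + min Q − 6.
P'(s) = 12s(s + 1)(s + 2) vanishes at s ∈ {-2, -1, 0}; Q'(t) = 2(t - 1) vanishes at t ∈ {1}.
Local minima of P (where P''>0): P(-2)=0, P(0)=0. Local minima of Q: Q(1)=-1.
So the global minimum of U is P(-2) + Q(1) − 6 = 0 − 1 − 6 = -7, attained at (-2, 1).

-7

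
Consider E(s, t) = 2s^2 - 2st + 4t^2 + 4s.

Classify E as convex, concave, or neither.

E is quadratic, so its Hessian is the constant matrix H = [[4, -2], [-2, 8]].
det(H) = 28, tr(H) = 12.
det(H) > 0 and tr(H) > 0, so H is positive definite everywhere: convex.

convex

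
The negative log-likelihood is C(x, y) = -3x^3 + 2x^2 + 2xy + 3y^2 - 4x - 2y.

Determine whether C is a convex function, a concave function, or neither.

The term -3x^3 is cubic, so the Hessian is not constant.
∂²C/∂x² = -18x + 4, which takes both signs as x varies (negative for sufficiently large x). A diagonal entry of the Hessian changing sign means the Hessian is neither positive- nor negative-semidefinite on all of R^2.

neither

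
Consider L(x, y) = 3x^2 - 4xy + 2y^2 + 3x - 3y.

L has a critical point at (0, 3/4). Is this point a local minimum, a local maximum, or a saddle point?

The Hessian of L is constant: H = [[6, -4], [-4, 4]].
det(H) = 6·4 − (-4)² = 8.
det(H) > 0 and tr(H) = 10 > 0, so H is positive definite and the point is a local minimum.

local minimum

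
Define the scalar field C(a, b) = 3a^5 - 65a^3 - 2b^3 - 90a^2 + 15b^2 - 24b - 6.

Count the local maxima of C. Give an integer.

C separates as a function of a plus a function of b, so ∇C=0 decouples.
∂C/∂a = 15a(a - 4)(a + 1)(a + 3) = 0 at a ∈ {-3, -1, 0, 4}; ∂C/∂b = -6(b - 4)(b - 1) = 0 at b ∈ {1, 4}.
The Hessian is diagonal: diag(C_aa, C_bb). Second derivatives: C_aa(-3)=-630, C_aa(-1)=150, C_aa(0)=-180, C_aa(4)=2100; C_bb(1)=18, C_bb(4)=-18.
Local maxima occur where both diagonal entries negative: (-3, 4), (0, 4). Count: 2.

2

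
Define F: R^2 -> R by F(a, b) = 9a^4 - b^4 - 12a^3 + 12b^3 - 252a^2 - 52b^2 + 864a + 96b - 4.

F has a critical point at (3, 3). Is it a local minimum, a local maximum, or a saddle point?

local minimum

The mixed partial ∂²F/∂a∂b is 0, so the Hessian at any point is diag(F_aa, F_bb) = diag(36(3a^2 - 2a - 14), 4(-3b^2 + 18b - 26)).
At (3, 3): H = diag(252, 4).
Both eigenvalues are positive, so H is positive definite: a local minimum.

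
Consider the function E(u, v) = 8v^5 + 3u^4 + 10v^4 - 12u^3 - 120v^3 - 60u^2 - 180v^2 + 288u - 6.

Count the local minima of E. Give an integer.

E separates as a function of u plus a function of v, so ∇E=0 decouples.
∂E/∂u = 12(u - 4)(u - 2)(u + 3) = 0 at u ∈ {-3, 2, 4}; ∂E/∂v = 40v(v - 3)(v + 1)(v + 3) = 0 at v ∈ {-3, -1, 0, 3}.
The Hessian is diagonal: diag(E_uu, E_vv). Second derivatives: E_uu(-3)=420, E_uu(2)=-120, E_uu(4)=168; E_vv(-3)=-1440, E_vv(-1)=320, E_vv(0)=-360, E_vv(3)=2880.
Local minima occur where both diagonal entries positive: (-3, -1), (-3, 3), (4, -1), (4, 3). Count: 4.

4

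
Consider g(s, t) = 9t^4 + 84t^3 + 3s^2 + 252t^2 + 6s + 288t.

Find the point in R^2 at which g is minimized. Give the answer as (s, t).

(-1, -4)

g(s,t) separates as P(s) + Q(t), so its minimum is min P + min Q.
P'(s) = 6s + 6 vanishes at s ∈ {-1}; Q'(t) = 36(t + 1)(t + 2)(t + 4) vanishes at t ∈ {-4, -2, -1}.
Local minima of P (where P''>0): P(-1)=-3. Local minima of Q: Q(-4)=-192, Q(-1)=-111.
So the global minimum of g is P(-1) + Q(-4) = -3 − 192 = -195, attained at (-1, -4).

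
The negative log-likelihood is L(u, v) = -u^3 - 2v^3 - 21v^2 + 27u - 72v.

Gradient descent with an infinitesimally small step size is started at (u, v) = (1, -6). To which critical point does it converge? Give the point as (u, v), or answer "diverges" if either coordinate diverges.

(-3, -4)

L is separable, so gradient descent decouples: u follows -∂L/∂u, v follows -∂L/∂v.
∂L/∂u = -3(u - 3)(u + 3); at u=1 this is 24, so u decreases.
∂L/∂v = -6(v + 3)(v + 4); at v=-6 this is -36, so v increases.
u converges to its nearest critical value -3 (a local min of the u-part); v converges to -4. The iterate converges to (-3, -4).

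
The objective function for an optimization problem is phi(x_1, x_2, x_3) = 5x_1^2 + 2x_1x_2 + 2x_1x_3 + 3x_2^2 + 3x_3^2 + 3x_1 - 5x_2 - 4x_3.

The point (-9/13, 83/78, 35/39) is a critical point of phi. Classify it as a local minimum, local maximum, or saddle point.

The Hessian is constant: H = [[10, 2, 2], [2, 6, 0], [2, 0, 6]].
Leading principal minors: Δ₁ = 10, Δ₂ = 56, Δ₃ = 312.
All leading minors are positive, so H is positive definite: a local minimum.

local minimum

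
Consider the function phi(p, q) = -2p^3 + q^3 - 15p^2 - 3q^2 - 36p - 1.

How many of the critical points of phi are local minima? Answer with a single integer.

1

phi separates as a function of p plus a function of q, so ∇phi=0 decouples.
∂phi/∂p = -6(p + 2)(p + 3) = 0 at p ∈ {-3, -2}; ∂phi/∂q = 3q(q - 2) = 0 at q ∈ {0, 2}.
The Hessian is diagonal: diag(phi_pp, phi_qq). Second derivatives: phi_pp(-3)=6, phi_pp(-2)=-6; phi_qq(0)=-6, phi_qq(2)=6.
Local minima occur where both diagonal entries positive: (-3, 2). Count: 1.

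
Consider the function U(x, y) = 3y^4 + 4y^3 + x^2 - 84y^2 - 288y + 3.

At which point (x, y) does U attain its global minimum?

(0, 4)

U(x,y) separates as P(x) + Q(y) + 3, so its minimum is min P + min Q + 3.
P'(x) = 2x vanishes at x ∈ {0}; Q'(y) = 12(y - 4)(y + 2)(y + 3) vanishes at y ∈ {-3, -2, 4}.
Local minima of P (where P''>0): P(0)=0. Local minima of Q: Q(-3)=243, Q(4)=-1472.
So the global minimum of U is P(0) + Q(4) + 3 = 0 − 1472 + 3 = -1469, attained at (0, 4).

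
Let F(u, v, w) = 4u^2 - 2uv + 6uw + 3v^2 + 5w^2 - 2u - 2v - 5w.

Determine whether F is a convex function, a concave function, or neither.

convex

F is quadratic, so its Hessian is the constant matrix H = [[8, -2, 6], [-2, 6, 0], [6, 0, 10]].
Leading principal minors: 8, 44, 224.
All positive ⇒ H ≻ 0 ⇒ convex.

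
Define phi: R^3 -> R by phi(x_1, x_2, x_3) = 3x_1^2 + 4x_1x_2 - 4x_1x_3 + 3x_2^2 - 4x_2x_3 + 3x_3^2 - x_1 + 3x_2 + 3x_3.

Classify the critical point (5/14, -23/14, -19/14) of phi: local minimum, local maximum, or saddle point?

local minimum

The Hessian is constant: H = [[6, 4, -4], [4, 6, -4], [-4, -4, 6]].
Leading principal minors: Δ₁ = 6, Δ₂ = 20, Δ₃ = 56.
All leading minors are positive, so H is positive definite: a local minimum.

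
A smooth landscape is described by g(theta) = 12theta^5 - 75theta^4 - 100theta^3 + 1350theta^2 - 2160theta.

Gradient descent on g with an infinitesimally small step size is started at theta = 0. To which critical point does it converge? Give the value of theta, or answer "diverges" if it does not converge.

g'(theta) = 60(theta - 4)(theta - 3)(theta - 1)(theta + 3), so g'(0) = -2160.
Gradient descent moves in the -g' direction, i.e. theta is increasing.
The nearest critical point in that direction is theta = 1, where g'' = 1440 > 0 (a local minimum). The iterate converges there.

1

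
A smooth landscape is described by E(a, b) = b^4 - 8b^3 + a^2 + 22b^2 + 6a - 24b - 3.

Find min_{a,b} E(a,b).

E(a,b) separates as P(a) + Q(b) − 3, so its minimum is min P + min Q − 3.
P'(a) = 2a + 6 vanishes at a ∈ {-3}; Q'(b) = 4(b - 3)(b - 2)(b - 1) vanishes at b ∈ {1, 2, 3}.
Local minima of P (where P''>0): P(-3)=-9. Local minima of Q: Q(1)=-9, Q(3)=-9.
So the global minimum of E is P(-3) + Q(1) − 3 = -9 − 9 − 3 = -21, attained at (-3, 1).

-21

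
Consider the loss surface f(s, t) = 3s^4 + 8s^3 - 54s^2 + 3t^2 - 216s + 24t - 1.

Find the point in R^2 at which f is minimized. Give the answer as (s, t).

f(s,t) separates as P(s) + Q(t) − 1, so its minimum is min P + min Q − 1.
P'(s) = 12(s - 3)(s + 2)(s + 3) vanishes at s ∈ {-3, -2, 3}; Q'(t) = 6(t + 4) vanishes at t ∈ {-4}.
Local minima of P (where P''>0): P(-3)=189, P(3)=-675. Local minima of Q: Q(-4)=-48.
So the global minimum of f is P(3) + Q(-4) − 1 = -675 − 48 − 1 = -724, attained at (3, -4).

(3, -4)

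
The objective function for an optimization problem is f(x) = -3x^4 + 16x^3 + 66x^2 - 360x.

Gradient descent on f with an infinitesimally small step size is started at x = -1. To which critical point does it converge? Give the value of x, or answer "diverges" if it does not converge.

f'(x) = -12(x - 5)(x - 2)(x + 3), so f'(-1) = -432.
Gradient descent moves in the -f' direction, i.e. x is increasing.
The nearest critical point in that direction is x = 2, where f'' = 180 > 0 (a local minimum). The iterate converges there.

2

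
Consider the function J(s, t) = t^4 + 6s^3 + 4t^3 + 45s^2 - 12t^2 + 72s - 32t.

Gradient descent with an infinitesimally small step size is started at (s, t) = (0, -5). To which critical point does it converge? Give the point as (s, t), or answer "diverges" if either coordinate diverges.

J is separable, so gradient descent decouples: s follows -∂J/∂s, t follows -∂J/∂t.
∂J/∂s = 18(s + 1)(s + 4); at s=0 this is 72, so s decreases.
∂J/∂t = 4(t - 2)(t + 1)(t + 4); at t=-5 this is -112, so t increases.
s converges to its nearest critical value -1 (a local min of the s-part); t converges to -4. The iterate converges to (-1, -4).

(-1, -4)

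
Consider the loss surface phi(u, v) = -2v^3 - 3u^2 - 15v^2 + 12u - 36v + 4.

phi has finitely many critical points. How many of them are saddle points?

1

phi separates as a function of u plus a function of v, so ∇phi=0 decouples.
∂phi/∂u = -6(u - 2) = 0 at u ∈ {2}; ∂phi/∂v = -6(v + 2)(v + 3) = 0 at v ∈ {-3, -2}.
The Hessian is diagonal: diag(phi_uu, phi_vv). Second derivatives: phi_uu(2)=-6; phi_vv(-3)=6, phi_vv(-2)=-6.
Saddle points occur where the two diagonal entries have opposite signs: (2, -3). Count: 1.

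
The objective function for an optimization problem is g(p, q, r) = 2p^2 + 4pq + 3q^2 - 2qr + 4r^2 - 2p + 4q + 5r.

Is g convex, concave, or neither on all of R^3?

g is quadratic, so its Hessian is the constant matrix H = [[4, 4, 0], [4, 6, -2], [0, -2, 8]].
Leading principal minors: 4, 8, 48.
All positive ⇒ H ≻ 0 ⇒ convex.

convex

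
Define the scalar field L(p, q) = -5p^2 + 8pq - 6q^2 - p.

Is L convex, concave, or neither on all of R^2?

L is quadratic, so its Hessian is the constant matrix H = [[-10, 8], [8, -12]].
det(H) = 56, tr(H) = -22.
det(H) > 0 and tr(H) < 0, so H is negative definite everywhere: concave.

concave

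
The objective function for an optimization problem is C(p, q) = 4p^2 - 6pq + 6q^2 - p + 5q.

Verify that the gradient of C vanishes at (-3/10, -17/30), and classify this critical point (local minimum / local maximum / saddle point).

∇C = (8p - 6q - 1, -6p + 12q + 5); substituting (-3/10, -17/30) gives ∇C = (0, 0), so (-3/10, -17/30) is indeed a critical point.
The Hessian of C is constant: H = [[8, -6], [-6, 12]].
det(H) = 8·12 − (-6)² = 60.
det(H) > 0 and tr(H) = 20 > 0, so H is positive definite and the point is a local minimum.

local minimum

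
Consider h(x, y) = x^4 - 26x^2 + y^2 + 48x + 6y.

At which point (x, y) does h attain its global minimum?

(-4, -3)

h(x,y) separates as P(x) + Q(y), so its minimum is min P + min Q.
P'(x) = 4(x - 3)(x - 1)(x + 4) vanishes at x ∈ {-4, 1, 3}; Q'(y) = 2y + 6 vanishes at y ∈ {-3}.
Local minima of P (where P''>0): P(-4)=-352, P(3)=-9. Local minima of Q: Q(-3)=-9.
So the global minimum of h is P(-4) + Q(-3) = -352 − 9 = -361, attained at (-4, -3).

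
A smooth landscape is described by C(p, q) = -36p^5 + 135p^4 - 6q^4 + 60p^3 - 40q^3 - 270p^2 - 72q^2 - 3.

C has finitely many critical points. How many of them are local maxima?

C separates as a function of p plus a function of q, so ∇C=0 decouples.
∂C/∂p = -180p(p - 3)(p - 1)(p + 1) = 0 at p ∈ {-1, 0, 1, 3}; ∂C/∂q = -24q(q + 2)(q + 3) = 0 at q ∈ {-3, -2, 0}.
The Hessian is diagonal: diag(C_pp, C_qq). Second derivatives: C_pp(-1)=1440, C_pp(0)=-540, C_pp(1)=720, C_pp(3)=-4320; C_qq(-3)=-72, C_qq(-2)=48, C_qq(0)=-144.
Local maxima occur where both diagonal entries negative: (0, -3), (0, 0), (3, -3), (3, 0). Count: 4.

4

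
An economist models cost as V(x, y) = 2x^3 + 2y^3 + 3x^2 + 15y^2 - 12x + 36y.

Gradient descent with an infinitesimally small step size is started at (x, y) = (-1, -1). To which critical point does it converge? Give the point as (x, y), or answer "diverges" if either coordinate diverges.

V is separable, so gradient descent decouples: x follows -∂V/∂x, y follows -∂V/∂y.
∂V/∂x = 6(x - 1)(x + 2); at x=-1 this is -12, so x increases.
∂V/∂y = 6(y + 2)(y + 3); at y=-1 this is 12, so y decreases.
x converges to its nearest critical value 1 (a local min of the x-part); y converges to -2. The iterate converges to (1, -2).

(1, -2)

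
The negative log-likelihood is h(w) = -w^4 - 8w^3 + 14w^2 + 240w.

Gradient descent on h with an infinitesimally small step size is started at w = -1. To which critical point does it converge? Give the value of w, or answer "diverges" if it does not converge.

-4

h'(w) = -4(w - 3)(w + 4)(w + 5), so h'(-1) = 192.
Gradient descent moves in the -h' direction, i.e. w is decreasing.
The nearest critical point in that direction is w = -4, where h'' = 28 > 0 (a local minimum). The iterate converges there.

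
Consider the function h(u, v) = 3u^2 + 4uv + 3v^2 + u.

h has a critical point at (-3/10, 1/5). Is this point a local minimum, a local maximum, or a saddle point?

The Hessian of h is constant: H = [[6, 4], [4, 6]].
det(H) = 6·6 − 4² = 20.
det(H) > 0 and tr(H) = 12 > 0, so H is positive definite and the point is a local minimum.

local minimum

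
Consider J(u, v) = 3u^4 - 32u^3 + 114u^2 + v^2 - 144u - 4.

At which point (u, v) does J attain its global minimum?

(1, 0)

J(u,v) separates as P(u) + Q(v) − 4, so its minimum is min P + min Q − 4.
P'(u) = 12(u - 4)(u - 3)(u - 1) vanishes at u ∈ {1, 3, 4}; Q'(v) = 2v vanishes at v ∈ {0}.
Local minima of P (where P''>0): P(1)=-59, P(4)=-32. Local minima of Q: Q(0)=0.
So the global minimum of J is P(1) + Q(0) − 4 = -59 + 0 − 4 = -63, attained at (1, 0).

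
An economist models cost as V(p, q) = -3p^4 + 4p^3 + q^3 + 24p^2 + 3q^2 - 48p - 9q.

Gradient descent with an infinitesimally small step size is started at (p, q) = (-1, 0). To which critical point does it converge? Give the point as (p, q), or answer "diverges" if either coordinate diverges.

(1, 1)

V is separable, so gradient descent decouples: p follows -∂V/∂p, q follows -∂V/∂q.
∂V/∂p = -12(p - 2)(p - 1)(p + 2); at p=-1 this is -72, so p increases.
∂V/∂q = 3(q - 1)(q + 3); at q=0 this is -9, so q increases.
p converges to its nearest critical value 1 (a local min of the p-part); q converges to 1. The iterate converges to (1, 1).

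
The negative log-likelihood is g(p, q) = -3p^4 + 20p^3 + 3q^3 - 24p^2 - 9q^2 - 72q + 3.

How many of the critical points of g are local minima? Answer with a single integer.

g separates as a function of p plus a function of q, so ∇g=0 decouples.
∂g/∂p = -12p(p - 4)(p - 1) = 0 at p ∈ {0, 1, 4}; ∂g/∂q = 9(q - 4)(q + 2) = 0 at q ∈ {-2, 4}.
The Hessian is diagonal: diag(g_pp, g_qq). Second derivatives: g_pp(0)=-48, g_pp(1)=36, g_pp(4)=-144; g_qq(-2)=-54, g_qq(4)=54.
Local minima occur where both diagonal entries positive: (1, 4). Count: 1.

1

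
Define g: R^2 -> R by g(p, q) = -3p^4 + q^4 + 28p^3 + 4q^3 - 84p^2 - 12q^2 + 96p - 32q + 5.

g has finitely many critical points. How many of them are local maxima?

2

g separates as a function of p plus a function of q, so ∇g=0 decouples.
∂g/∂p = -12(p - 4)(p - 2)(p - 1) = 0 at p ∈ {1, 2, 4}; ∂g/∂q = 4(q - 2)(q + 1)(q + 4) = 0 at q ∈ {-4, -1, 2}.
The Hessian is diagonal: diag(g_pp, g_qq). Second derivatives: g_pp(1)=-36, g_pp(2)=24, g_pp(4)=-72; g_qq(-4)=72, g_qq(-1)=-36, g_qq(2)=72.
Local maxima occur where both diagonal entries negative: (1, -1), (4, -1). Count: 2.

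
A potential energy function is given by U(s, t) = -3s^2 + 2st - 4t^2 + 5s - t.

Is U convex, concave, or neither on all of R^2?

concave

U is quadratic, so its Hessian is the constant matrix H = [[-6, 2], [2, -8]].
det(H) = 44, tr(H) = -14.
det(H) > 0 and tr(H) < 0, so H is negative definite everywhere: concave.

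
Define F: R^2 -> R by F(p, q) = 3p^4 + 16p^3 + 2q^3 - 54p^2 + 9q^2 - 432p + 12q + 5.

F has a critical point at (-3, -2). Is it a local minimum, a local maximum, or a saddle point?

The mixed partial ∂²F/∂p∂q is 0, so the Hessian at any point is diag(F_pp, F_qq) = diag(12(3p^2 + 8p - 9), 6(2q + 3)).
At (-3, -2): H = diag(-72, -6).
Both eigenvalues are negative, so H is negative definite: a local maximum.

local maximum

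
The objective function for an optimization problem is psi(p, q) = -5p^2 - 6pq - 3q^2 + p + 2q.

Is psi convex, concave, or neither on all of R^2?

psi is quadratic, so its Hessian is the constant matrix H = [[-10, -6], [-6, -6]].
det(H) = 24, tr(H) = -16.
det(H) > 0 and tr(H) < 0, so H is negative definite everywhere: concave.

concave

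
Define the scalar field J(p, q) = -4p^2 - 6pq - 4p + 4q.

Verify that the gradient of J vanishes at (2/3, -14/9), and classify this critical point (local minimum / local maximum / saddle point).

saddle point

∇J = (-8p - 6q - 4, -6p + 4); substituting (2/3, -14/9) gives ∇J = (0, 0), so (2/3, -14/9) is indeed a critical point.
The Hessian of J is constant: H = [[-8, -6], [-6, 0]].
det(H) = (-8)·0 − (-6)² = -36.
Since det(H) < 0, H is indefinite and the critical point is a saddle point.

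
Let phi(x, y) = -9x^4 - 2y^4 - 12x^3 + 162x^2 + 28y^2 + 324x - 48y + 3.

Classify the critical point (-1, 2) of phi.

The mixed partial ∂²phi/∂x∂y is 0, so the Hessian at any point is diag(phi_xx, phi_yy) = diag(36(-3x^2 - 2x + 9), 8(-3y^2 + 7)).
At (-1, 2): H = diag(288, -40).
The eigenvalues have opposite signs, so H is indefinite: a saddle point.

saddle point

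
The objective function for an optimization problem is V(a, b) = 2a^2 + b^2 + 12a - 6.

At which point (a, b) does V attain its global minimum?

(-3, 0)

V(a,b) separates as P(a) + Q(b) − 6, so its minimum is min P + min Q − 6.
P'(a) = 4a + 12 vanishes at a ∈ {-3}; Q'(b) = 2b vanishes at b ∈ {0}.
Local minima of P (where P''>0): P(-3)=-18. Local minima of Q: Q(0)=0.
So the global minimum of V is P(-3) + Q(0) − 6 = -18 + 0 − 6 = -24, attained at (-3, 0).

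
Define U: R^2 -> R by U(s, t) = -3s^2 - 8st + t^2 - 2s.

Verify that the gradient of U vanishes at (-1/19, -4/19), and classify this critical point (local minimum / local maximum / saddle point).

∇U = (-6s - 8t - 2, -8s + 2t); substituting (-1/19, -4/19) gives ∇U = (0, 0), so (-1/19, -4/19) is indeed a critical point.
The Hessian of U is constant: H = [[-6, -8], [-8, 2]].
det(H) = (-6)·2 − (-8)² = -76.
Since det(H) < 0, H is indefinite and the critical point is a saddle point.

saddle point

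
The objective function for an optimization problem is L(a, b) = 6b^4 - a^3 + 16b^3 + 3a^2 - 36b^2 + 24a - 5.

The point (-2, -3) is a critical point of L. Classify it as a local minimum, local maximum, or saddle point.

The mixed partial ∂²L/∂a∂b is 0, so the Hessian at any point is diag(L_aa, L_bb) = diag(6(-a + 1), 24(3b^2 + 4b - 3)).
At (-2, -3): H = diag(18, 288).
Both eigenvalues are positive, so H is positive definite: a local minimum.

local minimum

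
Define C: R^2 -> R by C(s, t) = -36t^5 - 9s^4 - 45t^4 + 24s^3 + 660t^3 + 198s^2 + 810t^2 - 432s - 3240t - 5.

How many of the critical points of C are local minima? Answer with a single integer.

C separates as a function of s plus a function of t, so ∇C=0 decouples.
∂C/∂s = -36(s - 4)(s - 1)(s + 3) = 0 at s ∈ {-3, 1, 4}; ∂C/∂t = -180(t - 3)(t - 1)(t + 2)(t + 3) = 0 at t ∈ {-3, -2, 1, 3}.
The Hessian is diagonal: diag(C_ss, C_tt). Second derivatives: C_ss(-3)=-1008, C_ss(1)=432, C_ss(4)=-756; C_tt(-3)=4320, C_tt(-2)=-2700, C_tt(1)=4320, C_tt(3)=-10800.
Local minima occur where both diagonal entries positive: (1, -3), (1, 1). Count: 2.

2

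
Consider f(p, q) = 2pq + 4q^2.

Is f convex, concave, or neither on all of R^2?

f is quadratic, so its Hessian is the constant matrix H = [[0, 2], [2, 8]].
det(H) = -4, tr(H) = 8.
det(H) < 0, so H is indefinite: neither convex nor concave.

neither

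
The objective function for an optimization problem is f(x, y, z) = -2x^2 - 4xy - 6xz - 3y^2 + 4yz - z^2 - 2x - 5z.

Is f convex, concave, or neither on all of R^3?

neither

f is quadratic, so its Hessian is the constant matrix H = [[-4, -4, -6], [-4, -6, 4], [-6, 4, -2]].
Leading principal minors: -4, 8, 456.
Neither pattern holds ⇒ H is indefinite ⇒ neither convex nor concave.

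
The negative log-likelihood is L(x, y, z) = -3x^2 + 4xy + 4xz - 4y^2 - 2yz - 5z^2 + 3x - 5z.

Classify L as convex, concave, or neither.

L is quadratic, so its Hessian is the constant matrix H = [[-6, 4, 4], [4, -8, -2], [4, -2, -10]].
Leading principal minors: -6, 32, -232.
Signs alternate −, +, − ⇒ H ≺ 0 ⇒ concave.

concave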